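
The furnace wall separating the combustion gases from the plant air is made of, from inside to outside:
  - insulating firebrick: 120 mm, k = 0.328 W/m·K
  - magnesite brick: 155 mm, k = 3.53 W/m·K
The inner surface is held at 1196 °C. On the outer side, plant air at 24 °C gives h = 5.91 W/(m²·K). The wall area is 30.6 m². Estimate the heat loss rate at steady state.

Series thermal resistances:
R_insulating firebrick = L/(kA) = 0.12/(0.328×30.6) = 0.01196 K/W
R_magnesite brick = L/(kA) = 0.155/(3.53×30.6) = 0.001435 K/W
R_outer film = 1/(h_o·A) = 1/(5.91×30.6) = 0.00553 K/W
R_total = 0.01892 K/W
Q = ΔT / R_total = 1172 / 0.01892

Q ≈ 61900 W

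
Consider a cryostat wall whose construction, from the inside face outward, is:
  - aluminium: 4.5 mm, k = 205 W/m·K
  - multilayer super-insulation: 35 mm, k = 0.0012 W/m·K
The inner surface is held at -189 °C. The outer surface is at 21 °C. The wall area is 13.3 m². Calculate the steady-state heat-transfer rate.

Q ≈ 95.8 W

Series thermal resistances:
R_aluminium = L/(kA) = 0.0045/(205×13.3) = 1.65×10^-6 K/W
R_multilayer super-insulation = L/(kA) = 0.035/(0.0012×13.3) = 2.193 K/W
R_total = 2.193 K/W
Q = ΔT / R_total = 210 / 2.193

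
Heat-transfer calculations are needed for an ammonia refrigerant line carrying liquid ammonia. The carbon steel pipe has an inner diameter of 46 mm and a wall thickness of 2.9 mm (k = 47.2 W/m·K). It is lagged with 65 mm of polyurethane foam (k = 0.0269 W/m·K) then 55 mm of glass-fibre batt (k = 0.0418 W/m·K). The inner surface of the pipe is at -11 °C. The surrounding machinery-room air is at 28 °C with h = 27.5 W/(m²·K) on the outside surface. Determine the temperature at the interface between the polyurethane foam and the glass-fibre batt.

T ≈ 20.3 °C

Radial resistances (cylindrical: R_cond = ln(r_o/r_i)/(2πkL), R_conv = 1/(h·2πrL)):
R_carbon steel pipe wall = ln(25.9/23)/(2π×47.2×1) = 4.004×10^-4 K/W
R_polyurethane foam = ln(90.9/25.9)/(2π×0.0269×1) = 7.428 K/W
R_glass-fibre batt = ln(145.9/90.9)/(2π×0.0418×1) = 1.802 K/W
R_outer film = 1/(h_o·2πr_oL) = 1/(27.5×2π×0.1459×1) = 0.03967 K/W
R_total = 9.27 K/W
Q = ΔT/R_total = 39/9.27
Q = 4.21 W/m
T_interface = T_inner + Q·ΣR(inner→interface) = -11 + 4.21×7.429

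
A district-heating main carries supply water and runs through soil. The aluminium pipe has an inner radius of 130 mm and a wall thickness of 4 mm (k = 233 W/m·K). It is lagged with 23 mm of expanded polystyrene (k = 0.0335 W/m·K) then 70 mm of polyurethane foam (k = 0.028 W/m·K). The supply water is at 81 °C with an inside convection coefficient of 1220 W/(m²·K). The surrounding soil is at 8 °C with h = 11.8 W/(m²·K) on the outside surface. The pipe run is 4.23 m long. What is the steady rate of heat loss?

Q ≈ 106 W

Per-layer cylindrical resistances, series-summed:
R_inner film = 1/(h_i·2πr₁L) = 1/(1220×2π×0.13×4.23) = 2.372×10^-4 K/W
R_aluminium pipe wall = ln(134/130)/(2π×233×4.23) = 4.894×10^-6 K/W
R_expanded polystyrene = ln(157/134)/(2π×0.0335×4.23) = 0.1779 K/W
R_polyurethane foam = ln(227/157)/(2π×0.028×4.23) = 0.4954 K/W
R_outer film = 1/(h_o·2πr_oL) = 1/(11.8×2π×0.227×4.23) = 0.01405 K/W
R_total = 0.6877 K/W
Q = ΔT/R_total = 73/0.6877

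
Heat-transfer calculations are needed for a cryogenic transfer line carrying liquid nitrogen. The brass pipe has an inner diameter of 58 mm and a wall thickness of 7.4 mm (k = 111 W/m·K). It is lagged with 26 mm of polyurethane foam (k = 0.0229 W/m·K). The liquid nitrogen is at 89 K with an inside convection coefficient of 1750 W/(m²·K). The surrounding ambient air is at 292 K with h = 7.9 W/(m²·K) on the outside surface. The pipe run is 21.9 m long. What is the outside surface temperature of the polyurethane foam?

For a radial system each layer contributes R = ln(r_out/r_in)/(2πkL); films add R = 1/(hA).
R_inner film = 1/(h_i·2πr₁L) = 1/(1750×2π×0.029×21.9) = 1.432×10^-4 K/W
R_brass pipe wall = ln(36.4/29)/(2π×111×21.9) = 1.488×10^-5 K/W
R_polyurethane foam = ln(62.4/36.4)/(2π×0.0229×21.9) = 0.1711 K/W
R_outer film = 1/(h_o·2πr_oL) = 1/(7.9×2π×0.0624×21.9) = 0.01474 K/W
R_total = 0.186 K/W
Q = ΔT/R_total = 203/0.186
Q = 1090 W
T_interface = T_inner + Q·ΣR(inner→interface) = 89 + 1090×0.1712

T ≈ 276 K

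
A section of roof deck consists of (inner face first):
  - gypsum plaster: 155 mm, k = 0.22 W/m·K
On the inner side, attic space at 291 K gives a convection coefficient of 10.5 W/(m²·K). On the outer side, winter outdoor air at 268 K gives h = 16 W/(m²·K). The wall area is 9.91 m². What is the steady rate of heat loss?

Q ≈ 264 W

Treating each layer as a thermal resistance in series:
R_inner film = 1/(h_i·A) = 1/(10.5×9.91) = 0.00961 K/W
R_gypsum plaster = L/(kA) = 0.155/(0.22×9.91) = 0.07109 K/W
R_outer film = 1/(h_o·A) = 1/(16×9.91) = 0.006307 K/W
R_total = 0.08701 K/W
Q = ΔT / R_total = 23 / 0.08701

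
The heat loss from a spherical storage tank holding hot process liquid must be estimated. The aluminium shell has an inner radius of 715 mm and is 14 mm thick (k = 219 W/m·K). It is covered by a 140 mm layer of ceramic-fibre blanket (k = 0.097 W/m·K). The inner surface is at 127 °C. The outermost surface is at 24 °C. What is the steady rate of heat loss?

Q ≈ 568 W

Each spherical layer contributes R = (1/r_i − 1/r_o)/(4πk):
R_aluminium shell = (1/0.715 − 1/0.729)/(4π×219) = 9.76×10^-6 K/W
R_ceramic-fibre blanket = (1/0.729 − 1/0.869)/(4π×0.097) = 0.1813 K/W
R_total = 0.1813 K/W
Q = ΔT/R_total = 103/0.1813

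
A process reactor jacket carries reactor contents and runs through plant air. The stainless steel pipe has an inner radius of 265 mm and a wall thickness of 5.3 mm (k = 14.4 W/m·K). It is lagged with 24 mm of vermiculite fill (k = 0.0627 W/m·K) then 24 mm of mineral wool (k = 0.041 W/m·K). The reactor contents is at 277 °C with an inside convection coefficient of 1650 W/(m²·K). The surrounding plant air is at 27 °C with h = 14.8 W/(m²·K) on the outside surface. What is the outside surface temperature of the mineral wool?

Per-layer cylindrical resistances, series-summed:
R_inner film = 1/(h_i·2πr₁L) = 1/(1650×2π×0.265×1) = 3.64×10^-4 K/W
R_stainless steel pipe wall = ln(270.3/265)/(2π×14.4×1) = 2.189×10^-4 K/W
R_vermiculite fill = ln(294.3/270.3)/(2π×0.0627×1) = 0.2159 K/W
R_mineral wool = ln(318.3/294.3)/(2π×0.041×1) = 0.3043 K/W
R_outer film = 1/(h_o·2πr_oL) = 1/(14.8×2π×0.3183×1) = 0.03378 K/W
R_total = 0.5546 K/W
Q = ΔT/R_total = 250/0.5546
Q = 451 W/m
T_interface = T_inner − Q·ΣR(inner→interface) = 277 − 451×0.5208

T ≈ 42.2 °C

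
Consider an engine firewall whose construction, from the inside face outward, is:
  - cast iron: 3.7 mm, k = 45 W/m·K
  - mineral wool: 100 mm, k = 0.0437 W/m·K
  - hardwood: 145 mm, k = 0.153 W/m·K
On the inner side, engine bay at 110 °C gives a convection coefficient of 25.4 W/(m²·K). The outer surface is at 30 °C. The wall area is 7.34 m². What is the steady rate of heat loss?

Treating each layer as a thermal resistance in series:
R_inner film = 1/(h_i·A) = 1/(25.4×7.34) = 0.005364 K/W
R_cast iron = L/(kA) = 0.0037/(45×7.34) = 1.12×10^-5 K/W
R_mineral wool = L/(kA) = 0.1/(0.0437×7.34) = 0.3118 K/W
R_hardwood = L/(kA) = 0.145/(0.153×7.34) = 0.1291 K/W
R_total = 0.4463 K/W
Q = ΔT / R_total = 80 / 0.4463

Q ≈ 179 W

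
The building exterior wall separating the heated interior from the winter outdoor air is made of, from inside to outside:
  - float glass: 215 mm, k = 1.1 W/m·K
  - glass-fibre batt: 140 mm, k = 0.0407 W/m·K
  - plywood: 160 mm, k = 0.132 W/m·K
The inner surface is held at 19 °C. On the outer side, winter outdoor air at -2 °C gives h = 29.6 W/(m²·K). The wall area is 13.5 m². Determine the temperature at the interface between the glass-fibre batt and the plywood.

T ≈ 3.36 °C

Model the wall as resistances in series:
R_float glass = L/(kA) = 0.215/(1.1×13.5) = 0.01448 K/W
R_glass-fibre batt = L/(kA) = 0.14/(0.0407×13.5) = 0.2548 K/W
R_plywood = L/(kA) = 0.16/(0.132×13.5) = 0.08979 K/W
R_outer film = 1/(h_o·A) = 1/(29.6×13.5) = 0.002503 K/W
R_total = 0.3616 K/W;  Q = ΔT/R_total = 21/0.3616 = 58.08 W
T_interface = T_inner − Q·ΣR(inner→interface) = 19 − 58.1×0.2693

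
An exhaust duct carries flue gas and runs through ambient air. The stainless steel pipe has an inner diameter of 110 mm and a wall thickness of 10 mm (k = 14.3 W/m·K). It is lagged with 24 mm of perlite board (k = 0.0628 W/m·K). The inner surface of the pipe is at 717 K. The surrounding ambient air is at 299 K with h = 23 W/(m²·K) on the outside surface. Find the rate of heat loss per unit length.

q′ ≈ 477 W/m

Per-layer cylindrical resistances, series-summed:
R_stainless steel pipe wall = ln(65/55)/(2π×14.3×1) = 0.001859 K/W
R_perlite board = ln(89/65)/(2π×0.0628×1) = 0.7964 K/W
R_outer film = 1/(h_o·2πr_oL) = 1/(23×2π×0.089×1) = 0.07775 K/W
R_total = 0.876 K/W
Q = ΔT/R_total = 418/0.876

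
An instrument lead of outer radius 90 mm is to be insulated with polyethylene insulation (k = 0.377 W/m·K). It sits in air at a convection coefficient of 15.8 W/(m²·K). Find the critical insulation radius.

For a cylinder r_cr = k/h = 0.377/15.8
r_cr = 23.9 mm; since the bare radius (90 mm) is above r_cr, any added insulation will reduce heat loss.

r_cr ≈ 23.9 mm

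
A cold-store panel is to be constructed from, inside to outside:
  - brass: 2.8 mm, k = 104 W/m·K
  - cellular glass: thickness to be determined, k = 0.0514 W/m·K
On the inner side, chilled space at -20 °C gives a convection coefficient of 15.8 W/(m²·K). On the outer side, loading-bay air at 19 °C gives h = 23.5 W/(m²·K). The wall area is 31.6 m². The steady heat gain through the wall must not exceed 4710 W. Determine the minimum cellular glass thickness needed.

L ≈ 8.01 mm

Treating each layer as a thermal resistance in series:
R_inner film = 1/(h_i·A) = 1/(15.8×31.6) = 0.002003 K/W
R_brass = L/(kA) = 0.0028/(104×31.6) = 8.52×10^-7 K/W
R_outer film = 1/(h_o·A) = 1/(23.5×31.6) = 0.001347 K/W
Sum of the known resistances R_other = 0.00335 K/W
Required total resistance R_tot = ΔT/Q_allow = 39/4710 = 0.00828 K/W
R_cellular glass = R_tot − R_other = 0.00493 K/W
L = R·k·A = 0.00493×0.0514×31.6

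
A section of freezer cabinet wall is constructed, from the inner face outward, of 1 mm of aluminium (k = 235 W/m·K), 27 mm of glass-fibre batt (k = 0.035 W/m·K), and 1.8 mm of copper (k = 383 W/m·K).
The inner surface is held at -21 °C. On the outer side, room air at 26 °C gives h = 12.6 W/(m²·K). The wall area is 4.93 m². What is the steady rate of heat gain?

Treating each layer as a thermal resistance in series:
R_aluminium = L/(kA) = 0.001/(235×4.93) = 8.631×10^-7 K/W
R_glass-fibre batt = L/(kA) = 0.027/(0.035×4.93) = 0.1565 K/W
R_copper = L/(kA) = 0.0018/(383×4.93) = 9.533×10^-7 K/W
R_outer film = 1/(h_o·A) = 1/(12.6×4.93) = 0.0161 K/W
R_total = 0.1726 K/W
Q = ΔT / R_total = 47 / 0.1726

Q ≈ 272 W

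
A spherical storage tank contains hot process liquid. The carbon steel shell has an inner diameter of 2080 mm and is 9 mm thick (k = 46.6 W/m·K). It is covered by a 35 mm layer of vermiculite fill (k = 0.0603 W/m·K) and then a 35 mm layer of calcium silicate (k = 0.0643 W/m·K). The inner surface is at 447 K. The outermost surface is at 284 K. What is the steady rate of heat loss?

Q ≈ 2140 W

Each spherical layer contributes R = (1/r_i − 1/r_o)/(4πk):
R_carbon steel shell = (1/1.04 − 1/1.049)/(4π×46.6) = 1.409×10^-5 K/W
R_vermiculite fill = (1/1.049 − 1/1.084)/(4π×0.0603) = 0.04062 K/W
R_calcium silicate = (1/1.084 − 1/1.119)/(4π×0.0643) = 0.03571 K/W
R_total = 0.07634 K/W
Q = ΔT/R_total = 163/0.07634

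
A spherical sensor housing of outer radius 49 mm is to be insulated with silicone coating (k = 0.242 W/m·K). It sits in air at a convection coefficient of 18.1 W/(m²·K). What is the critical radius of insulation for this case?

r_cr ≈ 26.7 mm

For a sphere r_cr = 2k/h = 2×0.242/18.1
r_cr = 26.7 mm; since the bare radius (49 mm) is above r_cr, any added insulation will reduce heat loss.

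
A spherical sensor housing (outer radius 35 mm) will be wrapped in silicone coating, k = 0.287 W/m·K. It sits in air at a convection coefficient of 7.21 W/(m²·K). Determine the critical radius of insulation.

r_cr ≈ 79.6 mm

For a sphere r_cr = 2k/h = 2×0.287/7.21
r_cr = 79.6 mm; since the bare radius (35 mm) is below r_cr, adding a thin layer of insulation will *increase* heat loss.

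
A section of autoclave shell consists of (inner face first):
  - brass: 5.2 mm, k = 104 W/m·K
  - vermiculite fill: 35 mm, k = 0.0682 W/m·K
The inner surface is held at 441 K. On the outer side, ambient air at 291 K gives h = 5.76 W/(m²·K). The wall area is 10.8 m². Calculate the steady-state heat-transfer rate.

Q ≈ 2360 W

Treating each layer as a thermal resistance in series:
R_brass = L/(kA) = 0.0052/(104×10.8) = 4.63×10^-6 K/W
R_vermiculite fill = L/(kA) = 0.035/(0.0682×10.8) = 0.04752 K/W
R_outer film = 1/(h_o·A) = 1/(5.76×10.8) = 0.01608 K/W
R_total = 0.0636 K/W
Q = ΔT / R_total = 150 / 0.0636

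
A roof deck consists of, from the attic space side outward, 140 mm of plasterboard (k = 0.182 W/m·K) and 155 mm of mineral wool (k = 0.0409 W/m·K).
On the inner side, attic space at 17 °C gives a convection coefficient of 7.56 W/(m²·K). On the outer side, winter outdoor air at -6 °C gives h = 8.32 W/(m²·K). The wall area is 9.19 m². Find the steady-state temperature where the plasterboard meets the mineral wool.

Treating each layer as a thermal resistance in series:
R_inner film = 1/(h_i·A) = 1/(7.56×9.19) = 0.01439 K/W
R_plasterboard = L/(kA) = 0.14/(0.182×9.19) = 0.0837 K/W
R_mineral wool = L/(kA) = 0.155/(0.0409×9.19) = 0.4124 K/W
R_outer film = 1/(h_o·A) = 1/(8.32×9.19) = 0.01308 K/W
R_total = 0.5236 K/W;  Q = ΔT/R_total = 23/0.5236 = 43.93 W
T_interface = T_inner − Q·ΣR(inner→interface) = 17 − 43.9×0.0981

T ≈ 12.7 °C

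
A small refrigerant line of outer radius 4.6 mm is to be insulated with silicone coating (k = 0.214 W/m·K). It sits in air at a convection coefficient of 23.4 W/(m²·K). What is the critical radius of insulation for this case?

r_cr ≈ 9.15 mm

For a cylinder r_cr = k/h = 0.214/23.4
r_cr = 9.15 mm; since the bare radius (4.6 mm) is below r_cr, adding a thin layer of insulation will *increase* heat loss.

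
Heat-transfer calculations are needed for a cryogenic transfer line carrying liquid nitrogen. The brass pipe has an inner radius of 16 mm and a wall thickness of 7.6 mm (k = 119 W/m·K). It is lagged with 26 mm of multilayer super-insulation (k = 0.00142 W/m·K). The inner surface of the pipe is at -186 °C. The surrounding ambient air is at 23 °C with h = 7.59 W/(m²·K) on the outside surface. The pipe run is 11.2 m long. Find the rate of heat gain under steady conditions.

Q ≈ 28 W

Cylindrical conduction, so R = ln(r₂/r₁)/(2πkL) per layer, in series:
R_brass pipe wall = ln(23.6/16)/(2π×119×11.2) = 4.641×10^-5 K/W
R_multilayer super-insulation = ln(49.6/23.6)/(2π×0.00142×11.2) = 7.433 K/W
R_outer film = 1/(h_o·2πr_oL) = 1/(7.59×2π×0.0496×11.2) = 0.03775 K/W
R_total = 7.471 K/W
Q = ΔT/R_total = 209/7.471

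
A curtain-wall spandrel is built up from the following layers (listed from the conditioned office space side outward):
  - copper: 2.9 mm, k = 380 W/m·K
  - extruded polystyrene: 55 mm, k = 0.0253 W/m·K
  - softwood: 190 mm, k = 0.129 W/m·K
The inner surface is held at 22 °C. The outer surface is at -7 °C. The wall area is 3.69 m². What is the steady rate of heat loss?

Treating each layer as a thermal resistance in series:
R_copper = L/(kA) = 0.0029/(380×3.69) = 2.068×10^-6 K/W
R_extruded polystyrene = L/(kA) = 0.055/(0.0253×3.69) = 0.5891 K/W
R_softwood = L/(kA) = 0.19/(0.129×3.69) = 0.3992 K/W
R_total = 0.9883 K/W
Q = ΔT / R_total = 29 / 0.9883

Q ≈ 29.3 W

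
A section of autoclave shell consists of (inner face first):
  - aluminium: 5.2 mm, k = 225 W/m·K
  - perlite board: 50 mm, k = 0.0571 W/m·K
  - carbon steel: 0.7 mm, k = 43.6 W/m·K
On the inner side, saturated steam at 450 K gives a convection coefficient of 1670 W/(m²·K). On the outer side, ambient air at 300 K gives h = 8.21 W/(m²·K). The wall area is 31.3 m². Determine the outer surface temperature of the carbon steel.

Thermal resistances in series:
R_inner film = 1/(h_i·A) = 1/(1670×31.3) = 1.913×10^-5 K/W
R_aluminium = L/(kA) = 0.0052/(225×31.3) = 7.384×10^-7 K/W
R_perlite board = L/(kA) = 0.05/(0.0571×31.3) = 0.02798 K/W
R_carbon steel = L/(kA) = 0.0007/(43.6×31.3) = 5.129×10^-7 K/W
R_outer film = 1/(h_o·A) = 1/(8.21×31.3) = 0.003891 K/W
R_total = 0.03189 K/W;  Q = ΔT/R_total = 150/0.03189 = 4704 W
T_interface = T_inner − Q·ΣR(inner→interface) = 450 − 4700×0.028

T ≈ 318 K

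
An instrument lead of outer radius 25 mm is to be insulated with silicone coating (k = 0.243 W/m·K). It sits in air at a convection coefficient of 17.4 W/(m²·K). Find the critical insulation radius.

For a cylinder r_cr = k/h = 0.243/17.4
r_cr = 14 mm; since the bare radius (25 mm) is above r_cr, any added insulation will reduce heat loss.

r_cr ≈ 14 mm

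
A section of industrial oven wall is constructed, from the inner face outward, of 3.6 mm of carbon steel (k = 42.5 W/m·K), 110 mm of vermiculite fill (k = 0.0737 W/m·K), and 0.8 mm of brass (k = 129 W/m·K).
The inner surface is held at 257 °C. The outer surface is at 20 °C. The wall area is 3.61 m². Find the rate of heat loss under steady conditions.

Q ≈ 573 W

Model the wall as resistances in series:
R_carbon steel = L/(kA) = 0.0036/(42.5×3.61) = 2.346×10^-5 K/W
R_vermiculite fill = L/(kA) = 0.11/(0.0737×3.61) = 0.4134 K/W
R_brass = L/(kA) = 0.0008/(129×3.61) = 1.718×10^-6 K/W
R_total = 0.4135 K/W
Q = ΔT / R_total = 237 / 0.4135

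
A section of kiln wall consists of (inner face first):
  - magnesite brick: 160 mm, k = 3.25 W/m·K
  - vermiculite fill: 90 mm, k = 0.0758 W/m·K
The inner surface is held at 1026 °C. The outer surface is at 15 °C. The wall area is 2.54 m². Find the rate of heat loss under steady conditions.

Q ≈ 2080 W

Using the resistance-network approach (series):
R_magnesite brick = L/(kA) = 0.16/(3.25×2.54) = 0.01938 K/W
R_vermiculite fill = L/(kA) = 0.09/(0.0758×2.54) = 0.4675 K/W
R_total = 0.4868 K/W
Q = ΔT / R_total = 1011 / 0.4868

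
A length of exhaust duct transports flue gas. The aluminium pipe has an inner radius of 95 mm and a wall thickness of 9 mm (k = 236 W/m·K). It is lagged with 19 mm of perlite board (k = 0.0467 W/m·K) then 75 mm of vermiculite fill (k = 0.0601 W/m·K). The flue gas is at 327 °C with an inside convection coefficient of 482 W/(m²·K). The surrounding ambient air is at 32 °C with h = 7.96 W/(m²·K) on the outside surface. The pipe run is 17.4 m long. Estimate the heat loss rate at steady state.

Q ≈ 2650 W

Per-layer cylindrical resistances, series-summed:
R_inner film = 1/(h_i·2πr₁L) = 1/(482×2π×0.095×17.4) = 1.998×10^-4 K/W
R_aluminium pipe wall = ln(104/95)/(2π×236×17.4) = 3.508×10^-6 K/W
R_perlite board = ln(123/104)/(2π×0.0467×17.4) = 0.03286 K/W
R_vermiculite fill = ln(198/123)/(2π×0.0601×17.4) = 0.07246 K/W
R_outer film = 1/(h_o·2πr_oL) = 1/(7.96×2π×0.198×17.4) = 0.005804 K/W
R_total = 0.1113 K/W
Q = ΔT/R_total = 295/0.1113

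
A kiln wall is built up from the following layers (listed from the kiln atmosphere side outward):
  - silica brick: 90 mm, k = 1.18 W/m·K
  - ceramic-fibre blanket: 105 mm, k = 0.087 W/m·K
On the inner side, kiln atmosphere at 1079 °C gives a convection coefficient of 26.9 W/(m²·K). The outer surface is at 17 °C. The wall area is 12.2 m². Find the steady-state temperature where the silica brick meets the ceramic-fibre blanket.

T ≈ 988 °C

Using the resistance-network approach (series):
R_inner film = 1/(h_i·A) = 1/(26.9×12.2) = 0.003047 K/W
R_silica brick = L/(kA) = 0.09/(1.18×12.2) = 0.006252 K/W
R_ceramic-fibre blanket = L/(kA) = 0.105/(0.087×12.2) = 0.09893 K/W
R_total = 0.1082 K/W;  Q = ΔT/R_total = 1062/0.1082 = 9813 W
T_interface = T_inner − Q·ΣR(inner→interface) = 1079 − 9810×0.009299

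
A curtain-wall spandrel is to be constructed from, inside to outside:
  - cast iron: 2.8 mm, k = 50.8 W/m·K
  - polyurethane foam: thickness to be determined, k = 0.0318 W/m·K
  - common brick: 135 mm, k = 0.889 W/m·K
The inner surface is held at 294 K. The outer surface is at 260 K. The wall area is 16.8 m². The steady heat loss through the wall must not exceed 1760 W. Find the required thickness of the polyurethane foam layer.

L ≈ 5.49 mm

Model the wall as resistances in series:
R_cast iron = L/(kA) = 0.0028/(50.8×16.8) = 3.281×10^-6 K/W
R_common brick = L/(kA) = 0.135/(0.889×16.8) = 0.009039 K/W
Sum of the known resistances R_other = 0.009042 K/W
Required total resistance R_tot = ΔT/Q_allow = 34/1760 = 0.01932 K/W
R_polyurethane foam = R_tot − R_other = 0.01028 K/W
L = R·k·A = 0.01028×0.0318×16.8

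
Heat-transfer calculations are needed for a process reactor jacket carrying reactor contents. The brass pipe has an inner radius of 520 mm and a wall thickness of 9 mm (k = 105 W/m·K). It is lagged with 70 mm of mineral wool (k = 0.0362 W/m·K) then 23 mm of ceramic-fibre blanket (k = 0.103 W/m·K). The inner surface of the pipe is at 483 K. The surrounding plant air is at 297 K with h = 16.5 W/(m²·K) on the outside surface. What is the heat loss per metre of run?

For a radial system each layer contributes R = ln(r_out/r_in)/(2πkL); films add R = 1/(hA).
R_brass pipe wall = ln(529/520)/(2π×105×1) = 2.601×10^-5 K/W
R_mineral wool = ln(599/529)/(2π×0.0362×1) = 0.5464 K/W
R_ceramic-fibre blanket = ln(622/599)/(2π×0.103×1) = 0.05822 K/W
R_outer film = 1/(h_o·2πr_oL) = 1/(16.5×2π×0.622×1) = 0.01551 K/W
R_total = 0.6201 K/W
Q = ΔT/R_total = 186/0.6201

q′ ≈ 300 W/m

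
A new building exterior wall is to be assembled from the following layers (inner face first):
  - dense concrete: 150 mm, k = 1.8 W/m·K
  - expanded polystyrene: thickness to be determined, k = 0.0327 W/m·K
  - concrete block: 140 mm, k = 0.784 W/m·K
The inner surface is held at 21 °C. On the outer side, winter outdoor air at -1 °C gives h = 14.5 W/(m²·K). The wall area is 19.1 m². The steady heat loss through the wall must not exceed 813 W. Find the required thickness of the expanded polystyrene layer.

L ≈ 6.08 mm

Treating each layer as a thermal resistance in series:
R_dense concrete = L/(kA) = 0.15/(1.8×19.1) = 0.004363 K/W
R_concrete block = L/(kA) = 0.14/(0.784×19.1) = 0.009349 K/W
R_outer film = 1/(h_o·A) = 1/(14.5×19.1) = 0.003611 K/W
Sum of the known resistances R_other = 0.01732 K/W
Required total resistance R_tot = ΔT/Q_allow = 22/813 = 0.02706 K/W
R_expanded polystyrene = R_tot − R_other = 0.009737 K/W
L = R·k·A = 0.009737×0.0327×19.1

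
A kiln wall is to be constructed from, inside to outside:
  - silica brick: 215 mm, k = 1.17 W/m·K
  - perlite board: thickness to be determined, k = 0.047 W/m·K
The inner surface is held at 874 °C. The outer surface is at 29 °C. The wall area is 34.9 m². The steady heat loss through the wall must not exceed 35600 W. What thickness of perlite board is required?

L ≈ 30.3 mm

Model the wall as resistances in series:
R_silica brick = L/(kA) = 0.215/(1.17×34.9) = 0.005265 K/W
Sum of the known resistances R_other = 0.005265 K/W
Required total resistance R_tot = ΔT/Q_allow = 845/35600 = 0.02374 K/W
R_perlite board = R_tot − R_other = 0.01847 K/W
L = R·k·A = 0.01847×0.047×34.9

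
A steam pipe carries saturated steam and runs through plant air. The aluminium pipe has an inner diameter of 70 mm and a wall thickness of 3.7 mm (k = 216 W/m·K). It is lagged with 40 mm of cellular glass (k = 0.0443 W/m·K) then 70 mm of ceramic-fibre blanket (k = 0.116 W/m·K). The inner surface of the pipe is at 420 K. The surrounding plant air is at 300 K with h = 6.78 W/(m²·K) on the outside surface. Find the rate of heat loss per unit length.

Treating each annulus and film as a series resistance:
R_aluminium pipe wall = ln(38.7/35)/(2π×216×1) = 7.405×10^-5 K/W
R_cellular glass = ln(78.7/38.7)/(2π×0.0443×1) = 2.55 K/W
R_ceramic-fibre blanket = ln(148.7/78.7)/(2π×0.116×1) = 0.873 K/W
R_outer film = 1/(h_o·2πr_oL) = 1/(6.78×2π×0.1487×1) = 0.1579 K/W
R_total = 3.581 K/W
Q = ΔT/R_total = 120/3.581

q′ ≈ 33.5 W/m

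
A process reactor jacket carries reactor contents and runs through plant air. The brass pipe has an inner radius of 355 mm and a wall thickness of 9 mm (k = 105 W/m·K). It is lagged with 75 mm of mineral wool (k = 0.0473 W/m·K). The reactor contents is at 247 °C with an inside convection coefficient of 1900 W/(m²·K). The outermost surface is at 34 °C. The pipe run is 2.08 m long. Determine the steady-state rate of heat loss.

Q ≈ 703 W

For a radial system each layer contributes R = ln(r_out/r_in)/(2πkL); films add R = 1/(hA).
R_inner film = 1/(h_i·2πr₁L) = 1/(1900×2π×0.355×2.08) = 1.134×10^-4 K/W
R_brass pipe wall = ln(364/355)/(2π×105×2.08) = 1.824×10^-5 K/W
R_mineral wool = ln(439/364)/(2π×0.0473×2.08) = 0.3031 K/W
R_total = 0.3032 K/W
Q = ΔT/R_total = 213/0.3032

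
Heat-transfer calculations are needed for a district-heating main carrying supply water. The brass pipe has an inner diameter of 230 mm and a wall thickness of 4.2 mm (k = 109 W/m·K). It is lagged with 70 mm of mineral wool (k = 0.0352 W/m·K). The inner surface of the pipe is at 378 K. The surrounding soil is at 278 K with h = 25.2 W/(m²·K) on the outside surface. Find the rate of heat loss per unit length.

For a radial system each layer contributes R = ln(r_out/r_in)/(2πkL); films add R = 1/(hA).
R_brass pipe wall = ln(119.2/115)/(2π×109×1) = 5.238×10^-5 K/W
R_mineral wool = ln(189.2/119.2)/(2π×0.0352×1) = 2.089 K/W
R_outer film = 1/(h_o·2πr_oL) = 1/(25.2×2π×0.1892×1) = 0.03338 K/W
R_total = 2.122 K/W
Q = ΔT/R_total = 100/2.122

q′ ≈ 47.1 W/m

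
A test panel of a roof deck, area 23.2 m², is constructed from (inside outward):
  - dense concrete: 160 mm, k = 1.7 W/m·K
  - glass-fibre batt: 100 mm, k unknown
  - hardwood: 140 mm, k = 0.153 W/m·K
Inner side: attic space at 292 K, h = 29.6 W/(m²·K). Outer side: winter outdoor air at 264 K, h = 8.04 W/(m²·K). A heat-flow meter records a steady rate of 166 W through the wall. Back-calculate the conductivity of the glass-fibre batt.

k ≈ 0.0364 W/(m·K)

Series thermal resistances:
R_inner film = 1/(h_i·A) = 1/(29.6×23.2) = 0.001456 K/W
R_dense concrete = L/(kA) = 0.16/(1.7×23.2) = 0.004057 K/W
R_hardwood = L/(kA) = 0.14/(0.153×23.2) = 0.03944 K/W
R_outer film = 1/(h_o·A) = 1/(8.04×23.2) = 0.005361 K/W
Sum of known resistances R_other = 0.05032 K/W
Total R = ΔT/Q = 28/166 = 0.1687 K/W
R_glass-fibre batt = R_total − R_other = 0.1184 K/W
k = L/(R·A) = 0.1/(0.1184×23.2)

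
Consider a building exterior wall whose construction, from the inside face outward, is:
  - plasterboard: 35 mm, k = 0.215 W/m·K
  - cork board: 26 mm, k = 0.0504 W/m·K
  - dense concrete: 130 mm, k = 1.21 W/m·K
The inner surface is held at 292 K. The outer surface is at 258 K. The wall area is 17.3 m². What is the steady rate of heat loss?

Q ≈ 748 W

Series thermal resistances:
R_plasterboard = L/(kA) = 0.035/(0.215×17.3) = 0.00941 K/W
R_cork board = L/(kA) = 0.026/(0.0504×17.3) = 0.02982 K/W
R_dense concrete = L/(kA) = 0.13/(1.21×17.3) = 0.00621 K/W
R_total = 0.04544 K/W
Q = ΔT / R_total = 34 / 0.04544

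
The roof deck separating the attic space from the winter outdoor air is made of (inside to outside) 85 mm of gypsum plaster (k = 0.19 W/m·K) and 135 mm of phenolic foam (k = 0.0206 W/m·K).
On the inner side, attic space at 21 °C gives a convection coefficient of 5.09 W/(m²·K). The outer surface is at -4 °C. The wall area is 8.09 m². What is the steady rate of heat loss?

Model the wall as resistances in series:
R_inner film = 1/(h_i·A) = 1/(5.09×8.09) = 0.02428 K/W
R_gypsum plaster = L/(kA) = 0.085/(0.19×8.09) = 0.0553 K/W
R_phenolic foam = L/(kA) = 0.135/(0.0206×8.09) = 0.8101 K/W
R_total = 0.8896 K/W
Q = ΔT / R_total = 25 / 0.8896

Q ≈ 28.1 W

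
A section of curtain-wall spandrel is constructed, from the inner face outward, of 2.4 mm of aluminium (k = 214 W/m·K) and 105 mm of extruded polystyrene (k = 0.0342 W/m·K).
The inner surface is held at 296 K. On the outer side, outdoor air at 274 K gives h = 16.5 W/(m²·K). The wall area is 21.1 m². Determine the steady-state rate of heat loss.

Treating each layer as a thermal resistance in series:
R_aluminium = L/(kA) = 0.0024/(214×21.1) = 5.315×10^-7 K/W
R_extruded polystyrene = L/(kA) = 0.105/(0.0342×21.1) = 0.1455 K/W
R_outer film = 1/(h_o·A) = 1/(16.5×21.1) = 0.002872 K/W
R_total = 0.1484 K/W
Q = ΔT / R_total = 22 / 0.1484

Q ≈ 148 W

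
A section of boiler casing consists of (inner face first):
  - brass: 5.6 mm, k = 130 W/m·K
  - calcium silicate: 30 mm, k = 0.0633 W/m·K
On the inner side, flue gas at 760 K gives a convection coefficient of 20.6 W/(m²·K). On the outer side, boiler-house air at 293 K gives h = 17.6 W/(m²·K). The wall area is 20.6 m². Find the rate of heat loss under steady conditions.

Model the wall as resistances in series:
R_inner film = 1/(h_i·A) = 1/(20.6×20.6) = 0.002356 K/W
R_brass = L/(kA) = 0.0056/(130×20.6) = 2.091×10^-6 K/W
R_calcium silicate = L/(kA) = 0.03/(0.0633×20.6) = 0.02301 K/W
R_outer film = 1/(h_o·A) = 1/(17.6×20.6) = 0.002758 K/W
R_total = 0.02812 K/W
Q = ΔT / R_total = 467 / 0.02812

Q ≈ 16600 W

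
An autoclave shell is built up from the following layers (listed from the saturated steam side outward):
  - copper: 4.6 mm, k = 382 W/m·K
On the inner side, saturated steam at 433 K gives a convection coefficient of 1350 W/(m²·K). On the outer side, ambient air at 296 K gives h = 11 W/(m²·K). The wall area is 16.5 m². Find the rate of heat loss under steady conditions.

Series thermal resistances:
R_inner film = 1/(h_i·A) = 1/(1350×16.5) = 4.489×10^-5 K/W
R_copper = L/(kA) = 0.0046/(382×16.5) = 7.298×10^-7 K/W
R_outer film = 1/(h_o·A) = 1/(11×16.5) = 0.00551 K/W
R_total = 0.005555 K/W
Q = ΔT / R_total = 137 / 0.005555

Q ≈ 24700 W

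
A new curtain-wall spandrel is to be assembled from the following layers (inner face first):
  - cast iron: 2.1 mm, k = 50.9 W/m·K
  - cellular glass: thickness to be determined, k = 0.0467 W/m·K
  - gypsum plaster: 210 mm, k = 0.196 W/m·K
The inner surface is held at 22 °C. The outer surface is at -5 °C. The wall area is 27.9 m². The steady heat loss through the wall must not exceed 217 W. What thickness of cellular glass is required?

Using the resistance-network approach (series):
R_cast iron = L/(kA) = 0.0021/(50.9×27.9) = 1.479×10^-6 K/W
R_gypsum plaster = L/(kA) = 0.21/(0.196×27.9) = 0.0384 K/W
Sum of the known resistances R_other = 0.0384 K/W
Required total resistance R_tot = ΔT/Q_allow = 27/217 = 0.1244 K/W
R_cellular glass = R_tot − R_other = 0.08602 K/W
L = R·k·A = 0.08602×0.0467×27.9

L ≈ 112 mm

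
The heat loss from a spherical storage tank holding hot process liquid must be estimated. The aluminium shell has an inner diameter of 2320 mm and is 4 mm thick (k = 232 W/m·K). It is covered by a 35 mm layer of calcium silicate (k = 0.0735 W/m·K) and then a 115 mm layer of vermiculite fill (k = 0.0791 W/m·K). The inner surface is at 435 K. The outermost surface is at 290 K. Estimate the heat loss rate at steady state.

Q ≈ 1440 W

Radial (spherical) resistances in series:
R_aluminium shell = (1/1.16 − 1/1.164)/(4π×232) = 1.016×10^-6 K/W
R_calcium silicate = (1/1.164 − 1/1.199)/(4π×0.0735) = 0.02715 K/W
R_vermiculite fill = (1/1.199 − 1/1.314)/(4π×0.0791) = 0.07343 K/W
R_total = 0.1006 K/W
Q = ΔT/R_total = 145/0.1006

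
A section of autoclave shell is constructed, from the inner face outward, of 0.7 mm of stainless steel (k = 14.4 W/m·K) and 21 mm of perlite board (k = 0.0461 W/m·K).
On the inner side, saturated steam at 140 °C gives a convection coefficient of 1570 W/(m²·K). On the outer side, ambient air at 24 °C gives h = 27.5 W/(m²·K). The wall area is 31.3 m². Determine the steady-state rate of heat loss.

Q ≈ 7370 W

Treating each layer as a thermal resistance in series:
R_inner film = 1/(h_i·A) = 1/(1570×31.3) = 2.035×10^-5 K/W
R_stainless steel = L/(kA) = 0.0007/(14.4×31.3) = 1.553×10^-6 K/W
R_perlite board = L/(kA) = 0.021/(0.0461×31.3) = 0.01455 K/W
R_outer film = 1/(h_o·A) = 1/(27.5×31.3) = 0.001162 K/W
R_total = 0.01574 K/W
Q = ΔT / R_total = 116 / 0.01574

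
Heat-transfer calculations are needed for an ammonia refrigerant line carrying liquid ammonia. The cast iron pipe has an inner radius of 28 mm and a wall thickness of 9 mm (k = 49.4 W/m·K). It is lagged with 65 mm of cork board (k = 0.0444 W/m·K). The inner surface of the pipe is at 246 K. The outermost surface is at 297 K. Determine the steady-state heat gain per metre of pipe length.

q′ ≈ 14 W/m

Radial resistances (cylindrical: R_cond = ln(r_o/r_i)/(2πkL), R_conv = 1/(h·2πrL)):
R_cast iron pipe wall = ln(37/28)/(2π×49.4×1) = 8.979×10^-4 K/W
R_cork board = ln(102/37)/(2π×0.0444×1) = 3.635 K/W
R_total = 3.636 K/W
Q = ΔT/R_total = 51/3.636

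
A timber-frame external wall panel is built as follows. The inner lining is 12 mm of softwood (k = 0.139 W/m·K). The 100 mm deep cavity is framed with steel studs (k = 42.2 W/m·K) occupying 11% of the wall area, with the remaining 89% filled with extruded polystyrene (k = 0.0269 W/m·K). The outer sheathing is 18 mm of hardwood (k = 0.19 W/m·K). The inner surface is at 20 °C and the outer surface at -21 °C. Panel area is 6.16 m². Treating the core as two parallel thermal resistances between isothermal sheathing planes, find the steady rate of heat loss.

Q ≈ 1250 W

Sheathing layers in series; stud and cavity paths in parallel between them.
R_inner = 0.012/(0.139×6.16) = 0.01401 K/W
R_stud  = 0.1/(42.2×0.11×6.16) = 0.003497 K/W
R_cav   = 0.1/(0.0269×0.89×6.16) = 0.6781 K/W
1/R_core = 1/R_stud + 1/R_cav → R_core = 0.003479 K/W
R_outer = 0.018/(0.19×6.16) = 0.01538 K/W
R_total = 0.03287 K/W
Q = ΔT/R_total = 41/0.03287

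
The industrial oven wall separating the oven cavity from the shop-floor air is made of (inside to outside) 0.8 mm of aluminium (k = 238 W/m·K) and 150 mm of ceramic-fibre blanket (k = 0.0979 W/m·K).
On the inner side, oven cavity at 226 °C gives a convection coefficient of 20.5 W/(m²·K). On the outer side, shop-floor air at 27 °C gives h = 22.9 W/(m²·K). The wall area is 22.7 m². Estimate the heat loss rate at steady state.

Q ≈ 2780 W

Model the wall as resistances in series:
R_inner film = 1/(h_i·A) = 1/(20.5×22.7) = 0.002149 K/W
R_aluminium = L/(kA) = 0.0008/(238×22.7) = 1.481×10^-7 K/W
R_ceramic-fibre blanket = L/(kA) = 0.15/(0.0979×22.7) = 0.0675 K/W
R_outer film = 1/(h_o·A) = 1/(22.9×22.7) = 0.001924 K/W
R_total = 0.07157 K/W
Q = ΔT / R_total = 199 / 0.07157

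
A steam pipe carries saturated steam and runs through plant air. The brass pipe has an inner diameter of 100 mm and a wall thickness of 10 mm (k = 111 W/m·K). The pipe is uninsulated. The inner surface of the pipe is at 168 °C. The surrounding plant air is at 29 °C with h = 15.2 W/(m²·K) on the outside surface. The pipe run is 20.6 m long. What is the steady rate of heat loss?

For a radial system each layer contributes R = ln(r_out/r_in)/(2πkL); films add R = 1/(hA).
R_brass pipe wall = ln(60/50)/(2π×111×20.6) = 1.269×10^-5 K/W
R_outer film = 1/(h_o·2πr_oL) = 1/(15.2×2π×0.06×20.6) = 0.008471 K/W
R_total = 0.008484 K/W
Q = ΔT/R_total = 139/0.008484

Q ≈ 16400 W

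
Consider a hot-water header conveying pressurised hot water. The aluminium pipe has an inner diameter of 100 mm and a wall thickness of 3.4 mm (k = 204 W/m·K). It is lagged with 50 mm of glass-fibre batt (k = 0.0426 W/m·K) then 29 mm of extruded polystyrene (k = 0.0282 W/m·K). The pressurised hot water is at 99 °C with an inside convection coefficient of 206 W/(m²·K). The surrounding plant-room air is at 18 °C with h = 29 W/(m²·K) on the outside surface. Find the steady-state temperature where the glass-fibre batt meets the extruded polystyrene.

T ≈ 47.7 °C

Radial resistances (cylindrical: R_cond = ln(r_o/r_i)/(2πkL), R_conv = 1/(h·2πrL)):
R_inner film = 1/(h_i·2πr₁L) = 1/(206×2π×0.05×1) = 0.01545 K/W
R_aluminium pipe wall = ln(53.4/50)/(2π×204×1) = 5.133×10^-5 K/W
R_glass-fibre batt = ln(103.4/53.4)/(2π×0.0426×1) = 2.469 K/W
R_extruded polystyrene = ln(132.4/103.4)/(2π×0.0282×1) = 1.395 K/W
R_outer film = 1/(h_o·2πr_oL) = 1/(29×2π×0.1324×1) = 0.04145 K/W
R_total = 3.921 K/W
Q = ΔT/R_total = 81/3.921
Q = 20.7 W/m
T_interface = T_inner − Q·ΣR(inner→interface) = 99 − 20.7×2.484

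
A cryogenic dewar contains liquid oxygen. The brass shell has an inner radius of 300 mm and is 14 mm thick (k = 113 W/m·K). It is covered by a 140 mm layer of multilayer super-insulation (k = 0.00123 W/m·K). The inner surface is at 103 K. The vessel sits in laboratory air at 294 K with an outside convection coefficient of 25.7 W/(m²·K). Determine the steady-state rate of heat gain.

Q ≈ 3.01 W

For a spherical shell R = (1/r₁ − 1/r₂)/(4πk); film R = 1/(h·4πr²). In series:
R_brass shell = (1/0.3 − 1/0.314)/(4π×113) = 1.047×10^-4 K/W
R_multilayer super-insulation = (1/0.314 − 1/0.454)/(4π×0.00123) = 63.54 K/W
R_outer film = 1/(h·4πr_o²) = 1/(25.7×4π×0.454²) = 0.01502 K/W
R_total = 63.55 K/W
Q = ΔT/R_total = 191/63.55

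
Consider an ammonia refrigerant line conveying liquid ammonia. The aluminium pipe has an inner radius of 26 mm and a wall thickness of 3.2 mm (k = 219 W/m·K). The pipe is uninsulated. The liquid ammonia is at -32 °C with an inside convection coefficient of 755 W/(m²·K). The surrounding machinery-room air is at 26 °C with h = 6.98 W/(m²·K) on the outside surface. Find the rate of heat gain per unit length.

q′ ≈ 73.5 W/m

Cylindrical conduction, so R = ln(r₂/r₁)/(2πkL) per layer, in series:
R_inner film = 1/(h_i·2πr₁L) = 1/(755×2π×0.026×1) = 0.008108 K/W
R_aluminium pipe wall = ln(29.2/26)/(2π×219×1) = 8.435×10^-5 K/W
R_outer film = 1/(h_o·2πr_oL) = 1/(6.98×2π×0.0292×1) = 0.7809 K/W
R_total = 0.7891 K/W
Q = ΔT/R_total = 58/0.7891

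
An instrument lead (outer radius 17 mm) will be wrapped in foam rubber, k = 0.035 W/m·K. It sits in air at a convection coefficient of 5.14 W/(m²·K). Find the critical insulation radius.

For a cylinder r_cr = k/h = 0.035/5.14
r_cr = 6.81 mm; since the bare radius (17 mm) is above r_cr, any added insulation will reduce heat loss.

r_cr ≈ 6.81 mm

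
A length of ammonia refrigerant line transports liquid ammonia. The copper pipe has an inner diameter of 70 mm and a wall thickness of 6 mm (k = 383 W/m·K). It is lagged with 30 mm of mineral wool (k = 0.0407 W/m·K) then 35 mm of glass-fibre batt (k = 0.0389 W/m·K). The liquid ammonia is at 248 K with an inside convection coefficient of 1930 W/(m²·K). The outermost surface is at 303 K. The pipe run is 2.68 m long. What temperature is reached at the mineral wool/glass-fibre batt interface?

T ≈ 279 K

Per-layer cylindrical resistances, series-summed:
R_inner film = 1/(h_i·2πr₁L) = 1/(1930×2π×0.035×2.68) = 8.791×10^-4 K/W
R_copper pipe wall = ln(41/35)/(2π×383×2.68) = 2.453×10^-5 K/W
R_mineral wool = ln(71/41)/(2π×0.0407×2.68) = 0.8012 K/W
R_glass-fibre batt = ln(106/71)/(2π×0.0389×2.68) = 0.6118 K/W
R_total = 1.414 K/W
Q = ΔT/R_total = 55/1.414
Q = 38.9 W
T_interface = T_inner + Q·ΣR(inner→interface) = 248 + 38.9×0.8021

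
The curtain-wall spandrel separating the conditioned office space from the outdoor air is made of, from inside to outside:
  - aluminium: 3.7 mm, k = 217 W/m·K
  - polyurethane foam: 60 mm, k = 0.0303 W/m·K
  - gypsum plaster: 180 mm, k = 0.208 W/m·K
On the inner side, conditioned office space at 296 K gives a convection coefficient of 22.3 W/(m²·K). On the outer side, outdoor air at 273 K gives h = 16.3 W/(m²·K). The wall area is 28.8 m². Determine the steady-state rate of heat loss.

Q ≈ 224 W

Series thermal resistances:
R_inner film = 1/(h_i·A) = 1/(22.3×28.8) = 0.001557 K/W
R_aluminium = L/(kA) = 0.0037/(217×28.8) = 5.92×10^-7 K/W
R_polyurethane foam = L/(kA) = 0.06/(0.0303×28.8) = 0.06876 K/W
R_gypsum plaster = L/(kA) = 0.18/(0.208×28.8) = 0.03005 K/W
R_outer film = 1/(h_o·A) = 1/(16.3×28.8) = 0.00213 K/W
R_total = 0.1025 K/W
Q = ΔT / R_total = 23 / 0.1025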